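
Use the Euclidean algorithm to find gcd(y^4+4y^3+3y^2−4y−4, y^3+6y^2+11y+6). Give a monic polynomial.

Repeated division with remainder:
  y^4+4y^3+3y^2−4y−4 = (y−2)(y^3+6y^2+11y+6) + (4y^2+12y+8)
  y^3+6y^2+11y+6 = ((1/4)y+3/4)(4y^2+12y+8) + (0)
Last nonzero remainder: 4y^2+12y+8. Dividing through by 4 gives the monic gcd y^2+3y+2.

y^2+3y+2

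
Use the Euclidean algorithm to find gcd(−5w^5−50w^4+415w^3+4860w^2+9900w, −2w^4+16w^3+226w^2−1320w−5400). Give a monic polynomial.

Repeated division with remainder:
  −5w^5−50w^4+415w^3+4860w^2+9900w = ((5/2)w+45)(−2w^4+16w^3+226w^2−1320w−5400) + (−870w^3−2010w^2+82800w+243000)
  −2w^4+16w^3+226w^2−1320w−5400 = ((1/435)w−299/12615)(−870w^3−2010w^2+82800w+243000) + (−(10080/841)w^2+(70560/841)w+302400/841)
  −870w^3−2010w^2+82800w+243000 = ((24389/336)w+37845/56)(−(10080/841)w^2+(70560/841)w+302400/841) + (0)
Last nonzero remainder: −(10080/841)w^2+(70560/841)w+302400/841. Dividing through by −10080/841 gives the monic gcd w^2−7w−30.

w^2−7w−30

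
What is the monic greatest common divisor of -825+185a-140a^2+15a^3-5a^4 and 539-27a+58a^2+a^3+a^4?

11-a+a^2

Euclidean algorithm in ℚ[a]:
  -5a^4+15a^3-140a^2+185a-825 = (-5)(a^4+a^3+58a^2-27a+539) + (20a^3+150a^2+50a+1870)
  a^4+a^3+58a^2-27a+539 = ((1/20)a-13/40)(20a^3+150a^2+50a+1870) + ((417/4)a^2-(417/4)a+4587/4)
  20a^3+150a^2+50a+1870 = ((80/417)a+680/417)((417/4)a^2-(417/4)a+4587/4) + (0)
Last nonzero remainder: (417/4)a^2-(417/4)a+4587/4. Dividing through by 417/4 gives the monic gcd a^2-a+11.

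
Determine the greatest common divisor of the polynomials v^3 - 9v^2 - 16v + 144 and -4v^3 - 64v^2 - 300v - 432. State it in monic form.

v + 4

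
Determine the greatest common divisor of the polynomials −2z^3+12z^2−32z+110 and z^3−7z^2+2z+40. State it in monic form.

z−5

By polynomial division,
  −2z^3+12z^2−32z+110 = (−2)(z^3−7z^2+2z+40) + (−2z^2−28z+190)
  z^3−7z^2+2z+40 = (−(1/2)z+21/2)(−2z^2−28z+190) + (391z−1955)
  −2z^2−28z+190 = (−(2/391)z−38/391)(391z−1955) + (0)
Last nonzero remainder: 391z−1955. Dividing through by 391 gives the monic gcd z−5.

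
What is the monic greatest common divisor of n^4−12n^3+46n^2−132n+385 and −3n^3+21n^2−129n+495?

Apply the Euclidean algorithm:
  n^4−12n^3+46n^2−132n+385 = (−(1/3)n+5/3)(−3n^3+21n^2−129n+495) + (−32n^2+248n−440)
  −3n^3+21n^2−129n+495 = ((3/32)n+9/128)(−32n^2+248n−440) + (−(1683/16)n+8415/16)
  −32n^2+248n−440 = ((512/1683)n−128/153)(−(1683/16)n+8415/16) + (0)
Last nonzero remainder: −(1683/16)n+8415/16. Dividing through by −1683/16 gives the monic gcd n−5.

n−5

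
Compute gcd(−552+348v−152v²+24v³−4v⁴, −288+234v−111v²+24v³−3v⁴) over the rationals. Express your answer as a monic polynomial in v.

By polynomial division,
  −4v⁴+24v³−152v²+348v−552 = (4/3)(−3v⁴+24v³−111v²+234v−288) + (−8v³−4v²+36v−168)
  −3v⁴+24v³−111v²+234v−288 = ((3/8)v−51/16)(−8v³−4v²+36v−168) + (−(549/4)v²+(1647/4)v−1647/2)
  −8v³−4v²+36v−168 = ((32/549)v+112/549)(−(549/4)v²+(1647/4)v−1647/2) + (0)
Last nonzero remainder: −(549/4)v²+(1647/4)v−1647/2. Dividing through by −549/4 gives the monic gcd v²−3v+6.

6−3v+v²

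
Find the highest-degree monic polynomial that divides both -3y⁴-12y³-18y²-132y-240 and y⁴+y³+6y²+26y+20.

y³+6y+20

Apply the Euclidean algorithm:
  -3y⁴-12y³-18y²-132y-240 = (-3)(y⁴+y³+6y²+26y+20) + (-9y³-54y-180)
  y⁴+y³+6y²+26y+20 = (-(1/9)y-1/9)(-9y³-54y-180) + (0)
Last nonzero remainder: -9y³-54y-180. Dividing through by -9 gives the monic gcd y³+6y+20.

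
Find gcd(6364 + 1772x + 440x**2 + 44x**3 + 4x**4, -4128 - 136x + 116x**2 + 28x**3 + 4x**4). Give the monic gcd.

43 + 5x + x**2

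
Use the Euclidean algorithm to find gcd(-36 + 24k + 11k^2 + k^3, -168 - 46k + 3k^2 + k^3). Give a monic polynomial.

6 + k

Euclidean algorithm in ℚ[k]:
  k^3 + 11k^2 + 24k - 36 = (k^3 + 3k^2 - 46k - 168) + (8k^2 + 70k + 132)
  k^3 + 3k^2 - 46k - 168 = ((1/8)k - 23/32)(8k^2 + 70k + 132) + (-(195/16)k - 585/8)
  8k^2 + 70k + 132 = (-(128/195)k - 352/195)(-(195/16)k - 585/8) + (0)
Last nonzero remainder: -(195/16)k - 585/8. Dividing through by -195/16 gives the monic gcd k + 6.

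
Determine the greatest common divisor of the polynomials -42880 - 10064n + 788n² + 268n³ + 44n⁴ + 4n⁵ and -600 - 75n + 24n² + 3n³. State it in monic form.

-40 + 3n + n²

Euclidean algorithm in ℚ[n]:
  4n⁵ + 44n⁴ + 268n³ + 788n² - 10064n - 42880 = ((4/3)n² + 4n + 272/3)(3n³ + 24n² - 75n - 600) + (-288n² - 864n + 11520)
  3n³ + 24n² - 75n - 600 = (-(1/96)n - 5/96)(-288n² - 864n + 11520) + (0)
Last nonzero remainder: -288n² - 864n + 11520. Dividing through by -288 gives the monic gcd n² + 3n - 40.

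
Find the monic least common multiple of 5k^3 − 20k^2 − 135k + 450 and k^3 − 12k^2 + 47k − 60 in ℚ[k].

k^5 − 13k^4 + 29k^3 + 253k^2 − 1350k + 1800

By polynomial division,
  5k^3 − 20k^2 − 135k + 450 = (5)(k^3 − 12k^2 + 47k − 60) + (40k^2 − 370k + 750)
  k^3 − 12k^2 + 47k − 60 = ((1/40)k − 11/160)(40k^2 − 370k + 750) + ((45/16)k − 135/16)
  40k^2 − 370k + 750 = ((128/9)k − 800/9)((45/16)k − 135/16) + (0)
Last nonzero remainder: (45/16)k − 135/16. Dividing through by 45/16 gives the monic gcd k − 3.
Then lcm(f, g) = f·g / gcd(f, g); expanding and making the result monic gives the answer.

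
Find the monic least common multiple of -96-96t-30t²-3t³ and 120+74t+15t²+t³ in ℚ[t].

By polynomial division,
  -3t³-30t²-96t-96 = (-3)(t³+15t²+74t+120) + (15t²+126t+264)
  t³+15t²+74t+120 = ((1/15)t+11/25)(15t²+126t+264) + ((24/25)t+96/25)
  15t²+126t+264 = ((125/8)t+275/4)((24/25)t+96/25) + (0)
Last nonzero remainder: (24/25)t+96/25. Dividing through by 24/25 gives the monic gcd t+4.
Then lcm(f, g) = f·g / gcd(f, g); expanding and making the result monic gives the answer.

960+1312t+684t²+172t³+21t⁴+t⁵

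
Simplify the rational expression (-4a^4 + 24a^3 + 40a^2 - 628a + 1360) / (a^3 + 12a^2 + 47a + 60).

Apply the Euclidean algorithm:
  -4a^4 + 24a^3 + 40a^2 - 628a + 1360 = (-4a + 72)(a^3 + 12a^2 + 47a + 60) + (-636a^2 - 3772a - 2960)
  a^3 + 12a^2 + 47a + 60 = (-(1/636)a - 965/101124)(-636a^2 - 3772a - 2960) + ((160552/25281)a + 802760/25281)
  -636a^2 - 3772a - 2960 = (-(4019679/40138)a - 1870794/20069)((160552/25281)a + 802760/25281) + (0)
Last nonzero remainder: (160552/25281)a + 802760/25281. Dividing through by 160552/25281 gives the monic gcd a + 5.
Cancel a + 5 from numerator and denominator to get the reduced form.

(-4a^3 + 44a^2 - 180a + 272)/(a^2 + 7a + 12)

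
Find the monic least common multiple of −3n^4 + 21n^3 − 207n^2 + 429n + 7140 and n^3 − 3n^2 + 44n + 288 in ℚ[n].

n^6 − 14n^5 + 190n^4 − 1130n^3 + 3589n^2 + 6364n − 171360

Apply the Euclidean algorithm:
  −3n^4 + 21n^3 − 207n^2 + 429n + 7140 = (−3n + 12)(n^3 − 3n^2 + 44n + 288) + (−39n^2 + 765n + 3684)
  n^3 − 3n^2 + 44n + 288 = (−(1/39)n − 72/169)(−39n^2 + 765n + 3684) + ((78480/169)n + 313920/169)
  −39n^2 + 765n + 3684 = (−(2197/26160)n + 51883/26160)((78480/169)n + 313920/169) + (0)
Last nonzero remainder: (78480/169)n + 313920/169. Dividing through by 78480/169 gives the monic gcd n + 4.
Then lcm(f, g) = f·g / gcd(f, g); expanding and making the result monic gives the answer.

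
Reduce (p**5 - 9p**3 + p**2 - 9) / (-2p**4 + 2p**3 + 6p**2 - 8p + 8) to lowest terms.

(-p**3 - p**2 + 9p + 9)/(2p**2 - 8)

Apply the Euclidean algorithm:
  p**5 - 9p**3 + p**2 - 9 = (-(1/2)p - 1/2)(-2p**4 + 2p**3 + 6p**2 - 8p + 8) + (-5p**3 - 5)
  -2p**4 + 2p**3 + 6p**2 - 8p + 8 = ((2/5)p - 2/5)(-5p**3 - 5) + (6p**2 - 6p + 6)
  -5p**3 - 5 = (-(5/6)p - 5/6)(6p**2 - 6p + 6) + (0)
Last nonzero remainder: 6p**2 - 6p + 6. Dividing through by 6 gives the monic gcd p**2 - p + 1.
Cancel p**2 - p + 1 from numerator and denominator to get the reduced form.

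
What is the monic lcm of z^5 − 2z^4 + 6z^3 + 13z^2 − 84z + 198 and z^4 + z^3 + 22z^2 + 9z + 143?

z^7 + 15z^5 − z^4 + 20z^3 + 199z^2 − 696z + 2574

Euclidean algorithm in ℚ[z]:
  z^5 − 2z^4 + 6z^3 + 13z^2 − 84z + 198 = (z − 3)(z^4 + z^3 + 22z^2 + 9z + 143) + (−13z^3 + 70z^2 − 200z + 627)
  z^4 + z^3 + 22z^2 + 9z + 143 = (−(1/13)z − 83/169)(−13z^3 + 70z^2 − 200z + 627) + ((6928/169)z^2 − (6928/169)z + 76208/169)
  −13z^3 + 70z^2 − 200z + 627 = (−(2197/6928)z + 9633/6928)((6928/169)z^2 − (6928/169)z + 76208/169) + (0)
Last nonzero remainder: (6928/169)z^2 − (6928/169)z + 76208/169. Dividing through by 6928/169 gives the monic gcd z^2 − z + 11.
Then lcm(f, g) = f·g / gcd(f, g); expanding and making the result monic gives the answer.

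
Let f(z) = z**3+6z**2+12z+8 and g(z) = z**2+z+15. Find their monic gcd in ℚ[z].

Repeated division with remainder:
  z**3+6z**2+12z+8 = (z+5)(z**2+z+15) + (-8z-67)
  z**2+z+15 = (-(1/8)z+59/64)(-8z-67) + (4913/64)
  -8z-67 = (-(512/4913)z-4288/4913)(4913/64) + (0)
The last nonzero remainder is the constant 4913/64, so the polynomials are coprime and gcd = 1.

1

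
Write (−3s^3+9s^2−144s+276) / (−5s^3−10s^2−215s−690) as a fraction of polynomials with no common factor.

Repeated division with remainder:
  −3s^3+9s^2−144s+276 = (3/5)(−5s^3−10s^2−215s−690) + (15s^2−15s+690)
  −5s^3−10s^2−215s−690 = (−(1/3)s−1)(15s^2−15s+690) + (0)
Last nonzero remainder: 15s^2−15s+690. Dividing through by 15 gives the monic gcd s^2−s+46.
Cancel s^2−s+46 from numerator and denominator to get the reduced form.

(3s−6)/(5s+15)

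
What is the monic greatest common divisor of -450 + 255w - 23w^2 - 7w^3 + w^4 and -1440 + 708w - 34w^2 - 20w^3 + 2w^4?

90 - 33w - 2w^2 + w^3

By polynomial division,
  w^4 - 7w^3 - 23w^2 + 255w - 450 = (1/2)(2w^4 - 20w^3 - 34w^2 + 708w - 1440) + (3w^3 - 6w^2 - 99w + 270)
  2w^4 - 20w^3 - 34w^2 + 708w - 1440 = ((2/3)w - 16/3)(3w^3 - 6w^2 - 99w + 270) + (0)
Last nonzero remainder: 3w^3 - 6w^2 - 99w + 270. Dividing through by 3 gives the monic gcd w^3 - 2w^2 - 33w + 90.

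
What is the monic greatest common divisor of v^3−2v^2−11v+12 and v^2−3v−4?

v−4

Euclidean algorithm in ℚ[v]:
  v^3−2v^2−11v+12 = (v+1)(v^2−3v−4) + (−4v+16)
  v^2−3v−4 = (−(1/4)v−1/4)(−4v+16) + (0)
Last nonzero remainder: −4v+16. Dividing through by −4 gives the monic gcd v−4.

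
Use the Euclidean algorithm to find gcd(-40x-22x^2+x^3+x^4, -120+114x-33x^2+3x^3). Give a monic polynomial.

-5+x

Euclidean algorithm in ℚ[x]:
  x^4+x^3-22x^2-40x = ((1/3)x+4)(3x^3-33x^2+114x-120) + (72x^2-456x+480)
  3x^3-33x^2+114x-120 = ((1/24)x-7/36)(72x^2-456x+480) + ((16/3)x-80/3)
  72x^2-456x+480 = ((27/2)x-18)((16/3)x-80/3) + (0)
Last nonzero remainder: (16/3)x-80/3. Dividing through by 16/3 gives the monic gcd x-5.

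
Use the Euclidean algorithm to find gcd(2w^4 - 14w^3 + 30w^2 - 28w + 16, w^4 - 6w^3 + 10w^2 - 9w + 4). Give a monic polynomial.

By polynomial division,
  2w^4 - 14w^3 + 30w^2 - 28w + 16 = (2)(w^4 - 6w^3 + 10w^2 - 9w + 4) + (-2w^3 + 10w^2 - 10w + 8)
  w^4 - 6w^3 + 10w^2 - 9w + 4 = (-(1/2)w + 1/2)(-2w^3 + 10w^2 - 10w + 8) + (0)
Last nonzero remainder: -2w^3 + 10w^2 - 10w + 8. Dividing through by -2 gives the monic gcd w^3 - 5w^2 + 5w - 4.

w^3 - 5w^2 + 5w - 4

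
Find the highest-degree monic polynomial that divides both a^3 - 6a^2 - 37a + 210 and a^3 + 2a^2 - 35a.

a - 5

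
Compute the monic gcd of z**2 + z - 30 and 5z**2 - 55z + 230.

1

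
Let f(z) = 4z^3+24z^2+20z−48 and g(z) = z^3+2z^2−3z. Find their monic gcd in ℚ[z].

By polynomial division,
  4z^3+24z^2+20z−48 = (4)(z^3+2z^2−3z) + (16z^2+32z−48)
  z^3+2z^2−3z = ((1/16)z)(16z^2+32z−48) + (0)
Last nonzero remainder: 16z^2+32z−48. Dividing through by 16 gives the monic gcd z^2+2z−3.

z^2+2z−3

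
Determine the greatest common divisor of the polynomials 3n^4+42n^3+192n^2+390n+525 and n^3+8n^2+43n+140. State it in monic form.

n+5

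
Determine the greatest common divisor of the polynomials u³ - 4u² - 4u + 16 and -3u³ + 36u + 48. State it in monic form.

u² - 2u - 8

Euclidean algorithm in ℚ[u]:
  u³ - 4u² - 4u + 16 = (-1/3)(-3u³ + 36u + 48) + (-4u² + 8u + 32)
  -3u³ + 36u + 48 = ((3/4)u + 3/2)(-4u² + 8u + 32) + (0)
Last nonzero remainder: -4u² + 8u + 32. Dividing through by -4 gives the monic gcd u² - 2u - 8.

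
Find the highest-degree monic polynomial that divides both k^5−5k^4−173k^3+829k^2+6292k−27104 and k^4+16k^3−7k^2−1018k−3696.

k^3+10k^2−67k−616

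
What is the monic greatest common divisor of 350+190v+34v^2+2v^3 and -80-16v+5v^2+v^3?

5+v

Apply the Euclidean algorithm:
  2v^3+34v^2+190v+350 = (2)(v^3+5v^2-16v-80) + (24v^2+222v+510)
  v^3+5v^2-16v-80 = ((1/24)v-17/96)(24v^2+222v+510) + ((33/16)v+165/16)
  24v^2+222v+510 = ((128/11)v+544/11)((33/16)v+165/16) + (0)
Last nonzero remainder: (33/16)v+165/16. Dividing through by 33/16 gives the monic gcd v+5.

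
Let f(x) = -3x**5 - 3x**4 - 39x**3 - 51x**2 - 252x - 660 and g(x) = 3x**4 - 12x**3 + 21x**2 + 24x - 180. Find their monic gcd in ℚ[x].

By polynomial division,
  -3x**5 - 3x**4 - 39x**3 - 51x**2 - 252x - 660 = (-x - 5)(3x**4 - 12x**3 + 21x**2 + 24x - 180) + (-78x**3 + 78x**2 - 312x - 1560)
  3x**4 - 12x**3 + 21x**2 + 24x - 180 = (-(1/26)x + 3/26)(-78x**3 + 78x**2 - 312x - 1560) + (0)
Last nonzero remainder: -78x**3 + 78x**2 - 312x - 1560. Dividing through by -78 gives the monic gcd x**3 - x**2 + 4x + 20.

x**3 - x**2 + 4x + 20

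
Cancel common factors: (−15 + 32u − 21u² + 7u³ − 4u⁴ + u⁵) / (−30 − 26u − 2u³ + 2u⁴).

(1 − 2u + u²)/(2 + 2u)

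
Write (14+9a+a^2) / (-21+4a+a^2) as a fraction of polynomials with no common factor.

Apply the Euclidean algorithm:
  a^2+9a+14 = (a^2+4a-21) + (5a+35)
  a^2+4a-21 = ((1/5)a-3/5)(5a+35) + (0)
Last nonzero remainder: 5a+35. Dividing through by 5 gives the monic gcd a+7.
Cancel a+7 from numerator and denominator to get the reduced form.

(2+a)/(-3+a)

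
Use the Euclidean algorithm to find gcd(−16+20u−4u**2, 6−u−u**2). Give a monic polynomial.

1

By polynomial division,
  −4u**2+20u−16 = (4)(−u**2−u+6) + (24u−40)
  −u**2−u+6 = (−(1/24)u−1/9)(24u−40) + (14/9)
  24u−40 = ((108/7)u−180/7)(14/9) + (0)
The last nonzero remainder is the constant 14/9, so the polynomials are coprime and gcd = 1.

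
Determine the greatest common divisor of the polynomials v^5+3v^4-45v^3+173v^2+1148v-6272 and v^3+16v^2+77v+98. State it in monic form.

Euclidean algorithm in ℚ[v]:
  v^5+3v^4-45v^3+173v^2+1148v-6272 = (v^2-13v+86)(v^3+16v^2+77v+98) + (-300v^2-4200v-14700)
  v^3+16v^2+77v+98 = (-(1/300)v-1/150)(-300v^2-4200v-14700) + (0)
Last nonzero remainder: -300v^2-4200v-14700. Dividing through by -300 gives the monic gcd v^2+14v+49.

v^2+14v+49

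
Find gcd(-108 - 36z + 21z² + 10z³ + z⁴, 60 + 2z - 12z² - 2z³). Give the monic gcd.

Repeated division with remainder:
  z⁴ + 10z³ + 21z² - 36z - 108 = (-(1/2)z - 2)(-2z³ - 12z² + 2z + 60) + (-2z² - 2z + 12)
  -2z³ - 12z² + 2z + 60 = (z + 5)(-2z² - 2z + 12) + (0)
Last nonzero remainder: -2z² - 2z + 12. Dividing through by -2 gives the monic gcd z² + z - 6.

-6 + z + z²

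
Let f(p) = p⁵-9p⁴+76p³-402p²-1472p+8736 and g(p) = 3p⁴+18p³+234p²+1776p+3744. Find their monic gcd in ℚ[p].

Repeated division with remainder:
  p⁵-9p⁴+76p³-402p²-1472p+8736 = ((1/3)p-5)(3p⁴+18p³+234p²+1776p+3744) + (88p³+176p²+6160p+27456)
  3p⁴+18p³+234p²+1776p+3744 = ((3/88)p+3/22)(88p³+176p²+6160p+27456) + (0)
Last nonzero remainder: 88p³+176p²+6160p+27456. Dividing through by 88 gives the monic gcd p³+2p²+70p+312.

p³+2p²+70p+312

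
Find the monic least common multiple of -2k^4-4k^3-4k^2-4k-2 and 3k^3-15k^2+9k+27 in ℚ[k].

Euclidean algorithm in ℚ[k]:
  -2k^4-4k^3-4k^2-4k-2 = (-(2/3)k-14/3)(3k^3-15k^2+9k+27) + (-68k^2+56k+124)
  3k^3-15k^2+9k+27 = (-(3/68)k+213/1156)(-68k^2+56k+124) + ((1200/289)k+1200/289)
  -68k^2+56k+124 = (-(4913/300)k+8959/300)((1200/289)k+1200/289) + (0)
Last nonzero remainder: (1200/289)k+1200/289. Dividing through by 1200/289 gives the monic gcd k+1.
Then lcm(f, g) = f·g / gcd(f, g); expanding and making the result monic gives the answer.

k^6-4k^5-k^4+8k^3+7k^2+12k+9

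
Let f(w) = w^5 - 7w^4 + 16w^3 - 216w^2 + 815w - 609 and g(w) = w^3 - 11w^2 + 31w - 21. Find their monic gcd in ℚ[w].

w^3 - 11w^2 + 31w - 21

Repeated division with remainder:
  w^5 - 7w^4 + 16w^3 - 216w^2 + 815w - 609 = (w^2 + 4w + 29)(w^3 - 11w^2 + 31w - 21) + (0)
The last nonzero remainder w^3 - 11w^2 + 31w - 21 is already monic.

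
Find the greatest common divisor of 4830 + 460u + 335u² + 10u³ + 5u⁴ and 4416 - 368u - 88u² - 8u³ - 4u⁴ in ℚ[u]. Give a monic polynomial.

46 + u²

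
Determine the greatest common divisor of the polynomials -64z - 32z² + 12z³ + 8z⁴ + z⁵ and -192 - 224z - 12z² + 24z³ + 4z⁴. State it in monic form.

16 + 8z + z²

By polynomial division,
  z⁵ + 8z⁴ + 12z³ - 32z² - 64z = ((1/4)z + 1/2)(4z⁴ + 24z³ - 12z² - 224z - 192) + (3z³ + 30z² + 96z + 96)
  4z⁴ + 24z³ - 12z² - 224z - 192 = ((4/3)z - 16/3)(3z³ + 30z² + 96z + 96) + (20z² + 160z + 320)
  3z³ + 30z² + 96z + 96 = ((3/20)z + 3/10)(20z² + 160z + 320) + (0)
Last nonzero remainder: 20z² + 160z + 320. Dividing through by 20 gives the monic gcd z² + 8z + 16.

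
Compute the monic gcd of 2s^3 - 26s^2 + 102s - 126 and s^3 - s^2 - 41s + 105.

s - 3

Repeated division with remainder:
  2s^3 - 26s^2 + 102s - 126 = (2)(s^3 - s^2 - 41s + 105) + (-24s^2 + 184s - 336)
  s^3 - s^2 - 41s + 105 = (-(1/24)s - 5/18)(-24s^2 + 184s - 336) + (-(35/9)s + 35/3)
  -24s^2 + 184s - 336 = ((216/35)s - 144/5)(-(35/9)s + 35/3) + (0)
Last nonzero remainder: -(35/9)s + 35/3. Dividing through by -35/9 gives the monic gcd s - 3.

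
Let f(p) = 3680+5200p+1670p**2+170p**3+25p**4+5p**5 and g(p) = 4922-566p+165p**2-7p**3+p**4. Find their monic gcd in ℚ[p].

46-4p+p**2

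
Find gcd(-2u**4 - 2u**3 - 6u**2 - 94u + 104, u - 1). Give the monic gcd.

u - 1

Apply the Euclidean algorithm:
  -2u**4 - 2u**3 - 6u**2 - 94u + 104 = (-2u**3 - 4u**2 - 10u - 104)(u - 1) + (0)
The last nonzero remainder u - 1 is already monic.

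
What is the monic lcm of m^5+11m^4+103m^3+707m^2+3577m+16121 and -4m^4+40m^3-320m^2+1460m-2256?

Apply the Euclidean algorithm:
  m^5+11m^4+103m^3+707m^2+3577m+16121 = (-(1/4)m-21/4)(-4m^4+40m^3-320m^2+1460m-2256) + (233m^3-608m^2+10678m+4277)
  -4m^4+40m^3-320m^2+1460m-2256 = (-(4/233)m+6888/54289)(233m^3-608m^2+10678m+4277) + (-(3232680/54289)m^2+(9698040/54289)m-151935960/54289)
  233m^3-608m^2+10678m+4277 = (-(12649337/3232680)m-4940299/3232680)(-(3232680/54289)m^2+(9698040/54289)m-151935960/54289) + (0)
Last nonzero remainder: -(3232680/54289)m^2+(9698040/54289)m-151935960/54289. Dividing through by -3232680/54289 gives the monic gcd m^2-3m+47.
Then lcm(f, g) = f·g / gcd(f, g); expanding and making the result monic gives the answer.

m^7+4m^6+38m^5+118m^4-136m^3-434m^2-69923m+193452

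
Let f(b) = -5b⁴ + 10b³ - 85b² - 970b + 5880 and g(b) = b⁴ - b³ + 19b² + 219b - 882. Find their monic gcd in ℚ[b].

b³ + 2b² + 25b + 294

Euclidean algorithm in ℚ[b]:
  -5b⁴ + 10b³ - 85b² - 970b + 5880 = (-5)(b⁴ - b³ + 19b² + 219b - 882) + (5b³ + 10b² + 125b + 1470)
  b⁴ - b³ + 19b² + 219b - 882 = ((1/5)b - 3/5)(5b³ + 10b² + 125b + 1470) + (0)
Last nonzero remainder: 5b³ + 10b² + 125b + 1470. Dividing through by 5 gives the monic gcd b³ + 2b² + 25b + 294.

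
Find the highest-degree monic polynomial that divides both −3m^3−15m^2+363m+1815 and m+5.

m+5

Repeated division with remainder:
  −3m^3−15m^2+363m+1815 = (−3m^2+363)(m+5) + (0)
The last nonzero remainder m+5 is already monic.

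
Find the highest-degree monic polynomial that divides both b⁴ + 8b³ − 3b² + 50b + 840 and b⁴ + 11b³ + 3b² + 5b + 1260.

b³ + 2b² − 15b + 140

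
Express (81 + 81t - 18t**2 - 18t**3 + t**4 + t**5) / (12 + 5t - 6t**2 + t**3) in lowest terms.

Repeated division with remainder:
  t**5 + t**4 - 18t**3 - 18t**2 + 81t + 81 = (t**2 + 7t + 19)(t**3 - 6t**2 + 5t + 12) + (49t**2 - 98t - 147)
  t**3 - 6t**2 + 5t + 12 = ((1/49)t - 4/49)(49t**2 - 98t - 147) + (0)
Last nonzero remainder: 49t**2 - 98t - 147. Dividing through by 49 gives the monic gcd t**2 - 2t - 3.
Cancel t**2 - 2t - 3 from numerator and denominator to get the reduced form.

(-27 - 9t + 3t**2 + t**3)/(-4 + t)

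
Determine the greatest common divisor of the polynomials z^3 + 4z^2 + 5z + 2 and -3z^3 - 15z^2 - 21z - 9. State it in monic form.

By polynomial division,
  z^3 + 4z^2 + 5z + 2 = (-1/3)(-3z^3 - 15z^2 - 21z - 9) + (-z^2 - 2z - 1)
  -3z^3 - 15z^2 - 21z - 9 = (3z + 9)(-z^2 - 2z - 1) + (0)
Last nonzero remainder: -z^2 - 2z - 1. Dividing through by -1 gives the monic gcd z^2 + 2z + 1.

z^2 + 2z + 1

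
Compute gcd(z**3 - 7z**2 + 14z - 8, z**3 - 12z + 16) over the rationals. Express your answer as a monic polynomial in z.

z - 2

Repeated division with remainder:
  z**3 - 7z**2 + 14z - 8 = (z**3 - 12z + 16) + (-7z**2 + 26z - 24)
  z**3 - 12z + 16 = (-(1/7)z - 26/49)(-7z**2 + 26z - 24) + (-(80/49)z + 160/49)
  -7z**2 + 26z - 24 = ((343/80)z - 147/20)(-(80/49)z + 160/49) + (0)
Last nonzero remainder: -(80/49)z + 160/49. Dividing through by -80/49 gives the monic gcd z - 2.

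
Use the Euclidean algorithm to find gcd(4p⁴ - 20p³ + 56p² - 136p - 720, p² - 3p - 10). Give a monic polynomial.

p² - 3p - 10

Euclidean algorithm in ℚ[p]:
  4p⁴ - 20p³ + 56p² - 136p - 720 = (4p² - 8p + 72)(p² - 3p - 10) + (0)
The last nonzero remainder p² - 3p - 10 is already monic.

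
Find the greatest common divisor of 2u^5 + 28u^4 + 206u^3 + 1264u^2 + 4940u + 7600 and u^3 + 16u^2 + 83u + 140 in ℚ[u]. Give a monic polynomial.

u^2 + 9u + 20

Euclidean algorithm in ℚ[u]:
  2u^5 + 28u^4 + 206u^3 + 1264u^2 + 4940u + 7600 = (2u^2 - 4u + 104)(u^3 + 16u^2 + 83u + 140) + (-348u^2 - 3132u - 6960)
  u^3 + 16u^2 + 83u + 140 = (-(1/348)u - 7/348)(-348u^2 - 3132u - 6960) + (0)
Last nonzero remainder: -348u^2 - 3132u - 6960. Dividing through by -348 gives the monic gcd u^2 + 9u + 20.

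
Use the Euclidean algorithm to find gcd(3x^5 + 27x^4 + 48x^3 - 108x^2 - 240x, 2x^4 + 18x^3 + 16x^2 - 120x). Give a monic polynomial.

Repeated division with remainder:
  3x^5 + 27x^4 + 48x^3 - 108x^2 - 240x = ((3/2)x)(2x^4 + 18x^3 + 16x^2 - 120x) + (24x^3 + 72x^2 - 240x)
  2x^4 + 18x^3 + 16x^2 - 120x = ((1/12)x + 1/2)(24x^3 + 72x^2 - 240x) + (0)
Last nonzero remainder: 24x^3 + 72x^2 - 240x. Dividing through by 24 gives the monic gcd x^3 + 3x^2 - 10x.

x^3 + 3x^2 - 10x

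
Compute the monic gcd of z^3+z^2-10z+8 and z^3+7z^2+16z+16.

Repeated division with remainder:
  z^3+z^2-10z+8 = (z^3+7z^2+16z+16) + (-6z^2-26z-8)
  z^3+7z^2+16z+16 = (-(1/6)z-4/9)(-6z^2-26z-8) + ((28/9)z+112/9)
  -6z^2-26z-8 = (-(27/14)z-9/14)((28/9)z+112/9) + (0)
Last nonzero remainder: (28/9)z+112/9. Dividing through by 28/9 gives the monic gcd z+4.

z+4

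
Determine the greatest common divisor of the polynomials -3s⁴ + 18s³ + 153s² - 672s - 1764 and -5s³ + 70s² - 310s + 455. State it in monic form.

s - 7

By polynomial division,
  -3s⁴ + 18s³ + 153s² - 672s - 1764 = ((3/5)s + 24/5)(-5s³ + 70s² - 310s + 455) + (3s² + 543s - 3948)
  -5s³ + 70s² - 310s + 455 = (-(5/3)s + 325)(3s² + 543s - 3948) + (-183365s + 1283555)
  3s² + 543s - 3948 = (-(3/183365)s - 564/183365)(-183365s + 1283555) + (0)
Last nonzero remainder: -183365s + 1283555. Dividing through by -183365 gives the monic gcd s - 7.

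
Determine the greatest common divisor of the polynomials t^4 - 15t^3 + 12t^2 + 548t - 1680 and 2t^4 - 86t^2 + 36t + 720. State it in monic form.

t^2 + 2t - 24

By polynomial division,
  t^4 - 15t^3 + 12t^2 + 548t - 1680 = (1/2)(2t^4 - 86t^2 + 36t + 720) + (-15t^3 + 55t^2 + 530t - 2040)
  2t^4 - 86t^2 + 36t + 720 = (-(2/15)t - 22/45)(-15t^3 + 55t^2 + 530t - 2040) + ((104/9)t^2 + (208/9)t - 832/3)
  -15t^3 + 55t^2 + 530t - 2040 = (-(135/104)t + 765/104)((104/9)t^2 + (208/9)t - 832/3) + (0)
Last nonzero remainder: (104/9)t^2 + (208/9)t - 832/3. Dividing through by 104/9 gives the monic gcd t^2 + 2t - 24.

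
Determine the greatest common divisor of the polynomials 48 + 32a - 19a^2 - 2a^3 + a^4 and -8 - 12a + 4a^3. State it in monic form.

1 + a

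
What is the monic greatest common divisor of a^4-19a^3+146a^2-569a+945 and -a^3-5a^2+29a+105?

a-5

Repeated division with remainder:
  a^4-19a^3+146a^2-569a+945 = (-a+24)(-a^3-5a^2+29a+105) + (295a^2-1160a-1575)
  -a^3-5a^2+29a+105 = (-(1/295)a-527/17405)(295a^2-1160a-1575) + (-(39900/3481)a+199500/3481)
  295a^2-1160a-1575 = (-(205379/7980)a-10443/380)(-(39900/3481)a+199500/3481) + (0)
Last nonzero remainder: -(39900/3481)a+199500/3481. Dividing through by -39900/3481 gives the monic gcd a-5.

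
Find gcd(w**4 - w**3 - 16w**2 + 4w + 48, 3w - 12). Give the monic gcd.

Euclidean algorithm in ℚ[w]:
  w**4 - w**3 - 16w**2 + 4w + 48 = ((1/3)w**3 + w**2 - (4/3)w - 4)(3w - 12) + (0)
Last nonzero remainder: 3w - 12. Dividing through by 3 gives the monic gcd w - 4.

w - 4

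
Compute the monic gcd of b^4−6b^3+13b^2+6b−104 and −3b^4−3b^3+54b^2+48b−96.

b^2−2b−8

Apply the Euclidean algorithm:
  b^4−6b^3+13b^2+6b−104 = (−1/3)(−3b^4−3b^3+54b^2+48b−96) + (−7b^3+31b^2+22b−136)
  −3b^4−3b^3+54b^2+48b−96 = ((3/7)b+114/49)(−7b^3+31b^2+22b−136) + (−(1350/49)b^2+(2700/49)b+10800/49)
  −7b^3+31b^2+22b−136 = ((343/1350)b−833/1350)(−(1350/49)b^2+(2700/49)b+10800/49) + (0)
Last nonzero remainder: −(1350/49)b^2+(2700/49)b+10800/49. Dividing through by −1350/49 gives the monic gcd b^2−2b−8.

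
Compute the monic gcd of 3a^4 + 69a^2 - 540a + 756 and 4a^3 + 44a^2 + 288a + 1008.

a^2 + 5a + 42

Euclidean algorithm in ℚ[a]:
  3a^4 + 69a^2 - 540a + 756 = ((3/4)a - 33/4)(4a^3 + 44a^2 + 288a + 1008) + (216a^2 + 1080a + 9072)
  4a^3 + 44a^2 + 288a + 1008 = ((1/54)a + 1/9)(216a^2 + 1080a + 9072) + (0)
Last nonzero remainder: 216a^2 + 1080a + 9072. Dividing through by 216 gives the monic gcd a^2 + 5a + 42.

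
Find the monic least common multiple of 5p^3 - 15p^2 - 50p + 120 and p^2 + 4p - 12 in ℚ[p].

Apply the Euclidean algorithm:
  5p^3 - 15p^2 - 50p + 120 = (5p - 35)(p^2 + 4p - 12) + (150p - 300)
  p^2 + 4p - 12 = ((1/150)p + 1/25)(150p - 300) + (0)
Last nonzero remainder: 150p - 300. Dividing through by 150 gives the monic gcd p - 2.
Then lcm(f, g) = f·g / gcd(f, g); expanding and making the result monic gives the answer.

p^4 + 3p^3 - 28p^2 - 36p + 144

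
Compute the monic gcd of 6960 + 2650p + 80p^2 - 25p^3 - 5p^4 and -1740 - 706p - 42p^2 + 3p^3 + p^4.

Repeated division with remainder:
  -5p^4 - 25p^3 + 80p^2 + 2650p + 6960 = (-5)(p^4 + 3p^3 - 42p^2 - 706p - 1740) + (-10p^3 - 130p^2 - 880p - 1740)
  p^4 + 3p^3 - 42p^2 - 706p - 1740 = (-(1/10)p + 1)(-10p^3 - 130p^2 - 880p - 1740) + (0)
Last nonzero remainder: -10p^3 - 130p^2 - 880p - 1740. Dividing through by -10 gives the monic gcd p^3 + 13p^2 + 88p + 174.

174 + 88p + 13p^2 + p^3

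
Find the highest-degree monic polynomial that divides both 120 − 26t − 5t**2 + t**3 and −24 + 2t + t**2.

Apply the Euclidean algorithm:
  t**3 − 5t**2 − 26t + 120 = (t − 7)(t**2 + 2t − 24) + (12t − 48)
  t**2 + 2t − 24 = ((1/12)t + 1/2)(12t − 48) + (0)
Last nonzero remainder: 12t − 48. Dividing through by 12 gives the monic gcd t − 4.

−4 + t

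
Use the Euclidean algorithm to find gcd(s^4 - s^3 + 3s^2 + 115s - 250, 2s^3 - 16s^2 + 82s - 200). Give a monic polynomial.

Repeated division with remainder:
  s^4 - s^3 + 3s^2 + 115s - 250 = ((1/2)s + 7/2)(2s^3 - 16s^2 + 82s - 200) + (18s^2 - 72s + 450)
  2s^3 - 16s^2 + 82s - 200 = ((1/9)s - 4/9)(18s^2 - 72s + 450) + (0)
Last nonzero remainder: 18s^2 - 72s + 450. Dividing through by 18 gives the monic gcd s^2 - 4s + 25.

s^2 - 4s + 25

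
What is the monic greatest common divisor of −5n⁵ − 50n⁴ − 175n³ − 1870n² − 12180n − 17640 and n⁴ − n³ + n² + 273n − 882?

Euclidean algorithm in ℚ[n]:
  −5n⁵ − 50n⁴ − 175n³ − 1870n² − 12180n − 17640 = (−5n − 55)(n⁴ − n³ + n² + 273n − 882) + (−225n³ − 450n² − 1575n − 66150)
  n⁴ − n³ + n² + 273n − 882 = (−(1/225)n + 1/75)(−225n³ − 450n² − 1575n − 66150) + (0)
Last nonzero remainder: −225n³ − 450n² − 1575n − 66150. Dividing through by −225 gives the monic gcd n³ + 2n² + 7n + 294.

n³ + 2n² + 7n + 294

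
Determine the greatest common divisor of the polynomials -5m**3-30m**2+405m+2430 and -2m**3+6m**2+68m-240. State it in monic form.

m+6

Repeated division with remainder:
  -5m**3-30m**2+405m+2430 = (5/2)(-2m**3+6m**2+68m-240) + (-45m**2+235m+3030)
  -2m**3+6m**2+68m-240 = ((2/45)m+8/81)(-45m**2+235m+3030) + (-(7280/81)m-14560/27)
  -45m**2+235m+3030 = ((729/1456)m-8181/1456)(-(7280/81)m-14560/27) + (0)
Last nonzero remainder: -(7280/81)m-14560/27. Dividing through by -7280/81 gives the monic gcd m+6.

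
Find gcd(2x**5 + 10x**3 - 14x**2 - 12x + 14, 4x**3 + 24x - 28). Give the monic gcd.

x**3 + 6x - 7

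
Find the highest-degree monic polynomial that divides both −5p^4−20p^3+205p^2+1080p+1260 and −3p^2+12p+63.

p^2−4p−21

Apply the Euclidean algorithm:
  −5p^4−20p^3+205p^2+1080p+1260 = ((5/3)p^2+(40/3)p+20)(−3p^2+12p+63) + (0)
Last nonzero remainder: −3p^2+12p+63. Dividing through by −3 gives the monic gcd p^2−4p−21.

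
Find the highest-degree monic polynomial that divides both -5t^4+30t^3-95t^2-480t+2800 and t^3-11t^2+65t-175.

Euclidean algorithm in ℚ[t]:
  -5t^4+30t^3-95t^2-480t+2800 = (-5t-25)(t^3-11t^2+65t-175) + (-45t^2+270t-1575)
  t^3-11t^2+65t-175 = (-(1/45)t+1/9)(-45t^2+270t-1575) + (0)
Last nonzero remainder: -45t^2+270t-1575. Dividing through by -45 gives the monic gcd t^2-6t+35.

t^2-6t+35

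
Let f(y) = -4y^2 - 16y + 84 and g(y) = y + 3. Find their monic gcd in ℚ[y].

Apply the Euclidean algorithm:
  -4y^2 - 16y + 84 = (-4y - 4)(y + 3) + (96)
  y + 3 = ((1/96)y + 1/32)(96) + (0)
The last nonzero remainder is the constant 96, so the polynomials are coprime and gcd = 1.

1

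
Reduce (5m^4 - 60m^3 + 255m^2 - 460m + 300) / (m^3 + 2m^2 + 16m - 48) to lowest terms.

(5m^3 - 50m^2 + 155m - 150)/(m^2 + 4m + 24)

Repeated division with remainder:
  5m^4 - 60m^3 + 255m^2 - 460m + 300 = (5m - 70)(m^3 + 2m^2 + 16m - 48) + (315m^2 + 900m - 3060)
  m^3 + 2m^2 + 16m - 48 = ((1/315)m - 2/735)(315m^2 + 900m - 3060) + ((1380/49)m - 2760/49)
  315m^2 + 900m - 3060 = ((1029/92)m + 2499/46)((1380/49)m - 2760/49) + (0)
Last nonzero remainder: (1380/49)m - 2760/49. Dividing through by 1380/49 gives the monic gcd m - 2.
Cancel m - 2 from numerator and denominator to get the reduced form.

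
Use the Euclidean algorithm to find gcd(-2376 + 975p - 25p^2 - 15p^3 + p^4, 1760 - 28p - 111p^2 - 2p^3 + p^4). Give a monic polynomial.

Euclidean algorithm in ℚ[p]:
  p^4 - 15p^3 - 25p^2 + 975p - 2376 = (p^4 - 2p^3 - 111p^2 - 28p + 1760) + (-13p^3 + 86p^2 + 1003p - 4136)
  p^4 - 2p^3 - 111p^2 - 28p + 1760 = (-(1/13)p - 60/169)(-13p^3 + 86p^2 + 1003p - 4136) + (-(560/169)p^2 + (1680/169)p + 49280/169)
  -13p^3 + 86p^2 + 1003p - 4136 = ((2197/560)p - 7943/560)(-(560/169)p^2 + (1680/169)p + 49280/169) + (0)
Last nonzero remainder: -(560/169)p^2 + (1680/169)p + 49280/169. Dividing through by -560/169 gives the monic gcd p^2 - 3p - 88.

-88 - 3p + p^2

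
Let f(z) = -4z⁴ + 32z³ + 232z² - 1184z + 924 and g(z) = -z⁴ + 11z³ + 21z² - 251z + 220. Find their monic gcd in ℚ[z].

Euclidean algorithm in ℚ[z]:
  -4z⁴ + 32z³ + 232z² - 1184z + 924 = (4)(-z⁴ + 11z³ + 21z² - 251z + 220) + (-12z³ + 148z² - 180z + 44)
  -z⁴ + 11z³ + 21z² - 251z + 220 = ((1/12)z + 1/9)(-12z³ + 148z² - 180z + 44) + ((176/9)z² - (704/3)z + 1936/9)
  -12z³ + 148z² - 180z + 44 = (-(27/44)z + 9/44)((176/9)z² - (704/3)z + 1936/9) + (0)
Last nonzero remainder: (176/9)z² - (704/3)z + 1936/9. Dividing through by 176/9 gives the monic gcd z² - 12z + 11.

z² - 12z + 11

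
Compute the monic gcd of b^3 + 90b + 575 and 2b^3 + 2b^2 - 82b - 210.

By polynomial division,
  b^3 + 90b + 575 = (1/2)(2b^3 + 2b^2 - 82b - 210) + (-b^2 + 131b + 680)
  2b^3 + 2b^2 - 82b - 210 = (-2b - 264)(-b^2 + 131b + 680) + (35862b + 179310)
  -b^2 + 131b + 680 = (-(1/35862)b + 68/17931)(35862b + 179310) + (0)
Last nonzero remainder: 35862b + 179310. Dividing through by 35862 gives the monic gcd b + 5.

b + 5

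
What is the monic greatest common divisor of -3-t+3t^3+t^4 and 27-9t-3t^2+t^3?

3+t

By polynomial division,
  t^4+3t^3-t-3 = (t+6)(t^3-3t^2-9t+27) + (27t^2+26t-165)
  t^3-3t^2-9t+27 = ((1/27)t-107/729)(27t^2+26t-165) + ((676/729)t+676/243)
  27t^2+26t-165 = ((19683/676)t-40095/676)((676/729)t+676/243) + (0)
Last nonzero remainder: (676/729)t+676/243. Dividing through by 676/729 gives the monic gcd t+3.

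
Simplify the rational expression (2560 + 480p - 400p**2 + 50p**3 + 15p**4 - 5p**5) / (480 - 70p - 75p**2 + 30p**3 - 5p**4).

Repeated division with remainder:
  -5p**5 + 15p**4 + 50p**3 - 400p**2 + 480p + 2560 = (p + 3)(-5p**4 + 30p**3 - 75p**2 - 70p + 480) + (35p**3 - 105p**2 + 210p + 1120)
  -5p**4 + 30p**3 - 75p**2 - 70p + 480 = (-(1/7)p + 3/7)(35p**3 - 105p**2 + 210p + 1120) + (0)
Last nonzero remainder: 35p**3 - 105p**2 + 210p + 1120. Dividing through by 35 gives the monic gcd p**3 - 3p**2 + 6p + 32.
Cancel p**3 - 3p**2 + 6p + 32 from numerator and denominator to get the reduced form.

(-16 + p**2)/(-3 + p)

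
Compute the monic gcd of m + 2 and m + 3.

1

Apply the Euclidean algorithm:
  m + 2 = (m + 3) + (-1)
  m + 3 = (-m - 3)(-1) + (0)
The last nonzero remainder is the constant -1, so the polynomials are coprime and gcd = 1.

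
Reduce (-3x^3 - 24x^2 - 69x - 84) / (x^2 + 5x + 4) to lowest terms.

Repeated division with remainder:
  -3x^3 - 24x^2 - 69x - 84 = (-3x - 9)(x^2 + 5x + 4) + (-12x - 48)
  x^2 + 5x + 4 = (-(1/12)x - 1/12)(-12x - 48) + (0)
Last nonzero remainder: -12x - 48. Dividing through by -12 gives the monic gcd x + 4.
Cancel x + 4 from numerator and denominator to get the reduced form.

(-3x^2 - 12x - 21)/(x + 1)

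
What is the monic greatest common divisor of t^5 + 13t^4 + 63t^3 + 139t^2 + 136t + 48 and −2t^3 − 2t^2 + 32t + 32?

Apply the Euclidean algorithm:
  t^5 + 13t^4 + 63t^3 + 139t^2 + 136t + 48 = (−(1/2)t^2 − 6t − 67/2)(−2t^3 − 2t^2 + 32t + 32) + (280t^2 + 1400t + 1120)
  −2t^3 − 2t^2 + 32t + 32 = (−(1/140)t + 1/35)(280t^2 + 1400t + 1120) + (0)
Last nonzero remainder: 280t^2 + 1400t + 1120. Dividing through by 280 gives the monic gcd t^2 + 5t + 4.

t^2 + 5t + 4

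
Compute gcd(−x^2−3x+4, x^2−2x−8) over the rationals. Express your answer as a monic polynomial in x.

1

Apply the Euclidean algorithm:
  −x^2−3x+4 = (−1)(x^2−2x−8) + (−5x−4)
  x^2−2x−8 = (−(1/5)x+14/25)(−5x−4) + (−144/25)
  −5x−4 = ((125/144)x+25/36)(−144/25) + (0)
The last nonzero remainder is the constant −144/25, so the polynomials are coprime and gcd = 1.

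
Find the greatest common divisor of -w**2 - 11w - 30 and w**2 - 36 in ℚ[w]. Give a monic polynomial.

w + 6

Euclidean algorithm in ℚ[w]:
  -w**2 - 11w - 30 = (-1)(w**2 - 36) + (-11w - 66)
  w**2 - 36 = (-(1/11)w + 6/11)(-11w - 66) + (0)
Last nonzero remainder: -11w - 66. Dividing through by -11 gives the monic gcd w + 6.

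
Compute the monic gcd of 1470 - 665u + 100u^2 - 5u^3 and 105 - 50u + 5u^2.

Euclidean algorithm in ℚ[u]:
  -5u^3 + 100u^2 - 665u + 1470 = (-u + 10)(5u^2 - 50u + 105) + (-60u + 420)
  5u^2 - 50u + 105 = (-(1/12)u + 1/4)(-60u + 420) + (0)
Last nonzero remainder: -60u + 420. Dividing through by -60 gives the monic gcd u - 7.

-7 + u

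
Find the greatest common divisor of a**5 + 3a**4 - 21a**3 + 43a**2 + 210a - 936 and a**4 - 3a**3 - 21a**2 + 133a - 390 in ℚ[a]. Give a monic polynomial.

Repeated division with remainder:
  a**5 + 3a**4 - 21a**3 + 43a**2 + 210a - 936 = (a + 6)(a**4 - 3a**3 - 21a**2 + 133a - 390) + (18a**3 + 36a**2 - 198a + 1404)
  a**4 - 3a**3 - 21a**2 + 133a - 390 = ((1/18)a - 5/18)(18a**3 + 36a**2 - 198a + 1404) + (0)
Last nonzero remainder: 18a**3 + 36a**2 - 198a + 1404. Dividing through by 18 gives the monic gcd a**3 + 2a**2 - 11a + 78.

a**3 + 2a**2 - 11a + 78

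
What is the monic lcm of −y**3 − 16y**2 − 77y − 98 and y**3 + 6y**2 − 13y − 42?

Repeated division with remainder:
  −y**3 − 16y**2 − 77y − 98 = (−1)(y**3 + 6y**2 − 13y − 42) + (−10y**2 − 90y − 140)
  y**3 + 6y**2 − 13y − 42 = (−(1/10)y + 3/10)(−10y**2 − 90y − 140) + (0)
Last nonzero remainder: −10y**2 − 90y − 140. Dividing through by −10 gives the monic gcd y**2 + 9y + 14.
Then lcm(f, g) = f·g / gcd(f, g); expanding and making the result monic gives the answer.

y**4 + 13y**3 + 29y**2 − 133y − 294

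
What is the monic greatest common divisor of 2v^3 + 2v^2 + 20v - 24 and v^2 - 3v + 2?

Repeated division with remainder:
  2v^3 + 2v^2 + 20v - 24 = (2v + 8)(v^2 - 3v + 2) + (40v - 40)
  v^2 - 3v + 2 = ((1/40)v - 1/20)(40v - 40) + (0)
Last nonzero remainder: 40v - 40. Dividing through by 40 gives the monic gcd v - 1.

v - 1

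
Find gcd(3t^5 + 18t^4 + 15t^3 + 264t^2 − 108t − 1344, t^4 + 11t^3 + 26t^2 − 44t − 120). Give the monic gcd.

t^2 − 4

By polynomial division,
  3t^5 + 18t^4 + 15t^3 + 264t^2 − 108t − 1344 = (3t − 15)(t^4 + 11t^3 + 26t^2 − 44t − 120) + (102t^3 + 786t^2 − 408t − 3144)
  t^4 + 11t^3 + 26t^2 − 44t − 120 = ((1/102)t + 28/867)(102t^3 + 786t^2 − 408t − 3144) + ((1334/289)t^2 − 5336/289)
  102t^3 + 786t^2 − 408t − 3144 = ((14739/667)t + 113577/667)((1334/289)t^2 − 5336/289) + (0)
Last nonzero remainder: (1334/289)t^2 − 5336/289. Dividing through by 1334/289 gives the monic gcd t^2 − 4.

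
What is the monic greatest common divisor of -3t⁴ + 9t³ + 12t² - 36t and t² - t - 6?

t² - t - 6

Euclidean algorithm in ℚ[t]:
  -3t⁴ + 9t³ + 12t² - 36t = (-3t² + 6t)(t² - t - 6) + (0)
The last nonzero remainder t² - t - 6 is already monic.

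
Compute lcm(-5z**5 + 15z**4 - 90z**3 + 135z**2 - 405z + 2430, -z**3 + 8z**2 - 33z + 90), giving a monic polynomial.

z**6 - 8z**5 + 33z**4 - 117z**3 + 216z**2 - 891z + 2430

Euclidean algorithm in ℚ[z]:
  -5z**5 + 15z**4 - 90z**3 + 135z**2 - 405z + 2430 = (5z**2 + 25z + 125)(-z**3 + 8z**2 - 33z + 90) + (-490z**2 + 1470z - 8820)
  -z**3 + 8z**2 - 33z + 90 = ((1/490)z - 1/98)(-490z**2 + 1470z - 8820) + (0)
Last nonzero remainder: -490z**2 + 1470z - 8820. Dividing through by -490 gives the monic gcd z**2 - 3z + 18.
Then lcm(f, g) = f·g / gcd(f, g); expanding and making the result monic gives the answer.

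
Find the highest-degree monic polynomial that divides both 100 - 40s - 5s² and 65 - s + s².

1

Euclidean algorithm in ℚ[s]:
  -5s² - 40s + 100 = (-5)(s² - s + 65) + (-45s + 425)
  s² - s + 65 = (-(1/45)s - 76/405)(-45s + 425) + (11725/81)
  -45s + 425 = (-(729/2345)s + 1377/469)(11725/81) + (0)
The last nonzero remainder is the constant 11725/81, so the polynomials are coprime and gcd = 1.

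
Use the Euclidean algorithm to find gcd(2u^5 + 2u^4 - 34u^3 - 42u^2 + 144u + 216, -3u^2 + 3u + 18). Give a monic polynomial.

Repeated division with remainder:
  2u^5 + 2u^4 - 34u^3 - 42u^2 + 144u + 216 = (-(2/3)u^3 - (4/3)u^2 + 6u + 12)(-3u^2 + 3u + 18) + (0)
Last nonzero remainder: -3u^2 + 3u + 18. Dividing through by -3 gives the monic gcd u^2 - u - 6.

u^2 - u - 6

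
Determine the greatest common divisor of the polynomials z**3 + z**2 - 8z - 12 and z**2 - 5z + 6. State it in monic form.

z - 3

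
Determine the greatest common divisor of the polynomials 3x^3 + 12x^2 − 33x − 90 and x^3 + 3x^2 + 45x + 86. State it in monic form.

x + 2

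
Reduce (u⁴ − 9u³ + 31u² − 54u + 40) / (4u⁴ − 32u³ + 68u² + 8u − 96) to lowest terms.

(u² − 3u + 5)/(4u² − 8u − 12)

Apply the Euclidean algorithm:
  u⁴ − 9u³ + 31u² − 54u + 40 = (1/4)(4u⁴ − 32u³ + 68u² + 8u − 96) + (−u³ + 14u² − 56u + 64)
  4u⁴ − 32u³ + 68u² + 8u − 96 = (−4u − 24)(−u³ + 14u² − 56u + 64) + (180u² − 1080u + 1440)
  −u³ + 14u² − 56u + 64 = (−(1/180)u + 2/45)(180u² − 1080u + 1440) + (0)
Last nonzero remainder: 180u² − 1080u + 1440. Dividing through by 180 gives the monic gcd u² − 6u + 8.
Cancel u² − 6u + 8 from numerator and denominator to get the reduced form.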